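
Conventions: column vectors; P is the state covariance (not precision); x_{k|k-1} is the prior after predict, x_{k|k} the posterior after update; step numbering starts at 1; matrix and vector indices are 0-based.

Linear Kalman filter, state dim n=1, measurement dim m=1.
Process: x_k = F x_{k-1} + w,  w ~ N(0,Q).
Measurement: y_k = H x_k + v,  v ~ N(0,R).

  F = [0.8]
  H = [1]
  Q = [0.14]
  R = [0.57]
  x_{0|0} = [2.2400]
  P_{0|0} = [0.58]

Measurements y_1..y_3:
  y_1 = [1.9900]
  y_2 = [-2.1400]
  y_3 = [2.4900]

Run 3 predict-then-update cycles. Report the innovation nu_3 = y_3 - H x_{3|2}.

step 1: x^-=[1.7920]  P^-=[0.5112]  S=[1.0812]  K=[0.4728]  nu=[0.1980]  x^+=[1.8856]  P^+=[0.2695]
step 2: x^-=[1.5085]  P^-=[0.3125]  S=[0.8825]  K=[0.3541]  nu=[-3.6485]  x^+=[0.2166]  P^+=[0.2018]
step 3: x^-=[0.1733]  P^-=[0.2692]  S=[0.8392]  K=[0.3208]  nu=[2.3167]  x^+=[0.9164]  P^+=[0.1828]

innov = [2.3167]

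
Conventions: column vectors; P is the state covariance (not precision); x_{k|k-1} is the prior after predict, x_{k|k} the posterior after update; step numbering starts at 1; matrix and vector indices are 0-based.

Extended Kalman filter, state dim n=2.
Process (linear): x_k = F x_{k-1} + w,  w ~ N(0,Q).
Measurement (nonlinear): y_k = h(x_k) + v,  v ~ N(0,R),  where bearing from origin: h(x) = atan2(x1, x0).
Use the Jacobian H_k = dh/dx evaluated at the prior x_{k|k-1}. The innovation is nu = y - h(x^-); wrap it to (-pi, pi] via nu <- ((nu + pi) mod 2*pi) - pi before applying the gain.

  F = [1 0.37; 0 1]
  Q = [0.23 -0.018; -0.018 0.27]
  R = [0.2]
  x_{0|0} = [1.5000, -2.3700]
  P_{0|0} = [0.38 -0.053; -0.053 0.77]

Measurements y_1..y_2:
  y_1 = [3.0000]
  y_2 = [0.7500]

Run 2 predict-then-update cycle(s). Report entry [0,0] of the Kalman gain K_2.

K[0,0] = 0.4739

step 1: x^-=[0.6231, -2.3700]  P^-=[0.6762 0.2139; 0.2139 1.0400]  H_jac=[0.3947 0.1038]  S=[0.3340]  K=[0.8654; 0.5758]  nu=[-1.9695]  x^+=[-1.0812, -3.5040]  P^+=[0.4261 0.0475; 0.0475 0.9293]
step 2: x^-=[-2.3777, -3.5040]  P^-=[0.8184 0.3733; 0.3733 1.1993]  H_jac=[0.1954 -0.1326]  S=[0.2330]  K=[0.4739; -0.3694]  nu=[2.9170]  x^+=[-0.9952, -4.5816]  P^+=[0.7661 0.4141; 0.4141 1.1675]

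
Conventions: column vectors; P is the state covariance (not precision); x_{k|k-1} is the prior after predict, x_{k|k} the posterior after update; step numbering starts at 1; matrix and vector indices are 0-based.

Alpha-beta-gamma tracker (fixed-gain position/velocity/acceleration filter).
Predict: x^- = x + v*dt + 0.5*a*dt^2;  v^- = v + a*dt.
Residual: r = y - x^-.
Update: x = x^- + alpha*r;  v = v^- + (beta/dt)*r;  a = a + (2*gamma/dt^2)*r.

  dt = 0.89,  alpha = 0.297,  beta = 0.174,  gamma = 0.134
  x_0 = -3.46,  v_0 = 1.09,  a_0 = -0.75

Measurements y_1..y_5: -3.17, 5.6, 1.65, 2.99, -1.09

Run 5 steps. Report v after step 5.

v_post = 3.7230

step 1: x_pred=-2.7869  r=-0.3831  x^+=-2.9007  v^+=0.3476  a^+=-0.8796
step 2: x_pred=-2.9397  r=8.5397  x^+=-0.4034  v^+=1.2343  a^+=2.0097
step 3: x_pred=1.4911  r=0.1589  x^+=1.5383  v^+=3.0540  a^+=2.0635
step 4: x_pred=5.0736  r=-2.0836  x^+=4.4548  v^+=4.4832  a^+=1.3585
step 5: x_pred=8.9829  r=-10.0729  x^+=5.9912  v^+=3.7230  a^+=-2.0496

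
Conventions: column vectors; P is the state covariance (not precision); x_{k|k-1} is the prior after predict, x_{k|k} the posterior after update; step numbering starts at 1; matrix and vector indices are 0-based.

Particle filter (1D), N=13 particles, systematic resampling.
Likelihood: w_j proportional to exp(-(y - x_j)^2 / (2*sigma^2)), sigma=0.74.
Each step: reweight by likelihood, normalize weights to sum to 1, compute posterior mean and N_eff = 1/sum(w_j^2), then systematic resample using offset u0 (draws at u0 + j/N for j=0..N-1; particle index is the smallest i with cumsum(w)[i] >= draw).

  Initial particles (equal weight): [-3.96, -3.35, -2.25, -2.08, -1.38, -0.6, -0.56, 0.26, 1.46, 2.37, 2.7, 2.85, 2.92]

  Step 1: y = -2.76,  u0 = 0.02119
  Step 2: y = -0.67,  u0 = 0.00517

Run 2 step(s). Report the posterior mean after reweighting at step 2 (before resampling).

post_mean = -1.8409

step 1: w=[0.1016, 0.2754, 0.2984, 0.2481, 0.0665, 0.0053, 0.0046, 0.0001, 0.0000, 0.0000, 0.0000, 0.0000, 0.0000]  mean=-2.6099  Neff=4.1453  idx=[0, 0, 1, 1, 1, 2, 2, 2, 2, 3, 3, 3, 4]
step 2: w=[0.0000, 0.0000, 0.0009, 0.0009, 0.0009, 0.0668, 0.0668, 0.0668, 0.0668, 0.1062, 0.1062, 0.1062, 0.4116]  mean=-1.8409  Neff=4.5233  idx=[5, 6, 7, 8, 9, 10, 10, 11, 12, 12, 12, 12, 12]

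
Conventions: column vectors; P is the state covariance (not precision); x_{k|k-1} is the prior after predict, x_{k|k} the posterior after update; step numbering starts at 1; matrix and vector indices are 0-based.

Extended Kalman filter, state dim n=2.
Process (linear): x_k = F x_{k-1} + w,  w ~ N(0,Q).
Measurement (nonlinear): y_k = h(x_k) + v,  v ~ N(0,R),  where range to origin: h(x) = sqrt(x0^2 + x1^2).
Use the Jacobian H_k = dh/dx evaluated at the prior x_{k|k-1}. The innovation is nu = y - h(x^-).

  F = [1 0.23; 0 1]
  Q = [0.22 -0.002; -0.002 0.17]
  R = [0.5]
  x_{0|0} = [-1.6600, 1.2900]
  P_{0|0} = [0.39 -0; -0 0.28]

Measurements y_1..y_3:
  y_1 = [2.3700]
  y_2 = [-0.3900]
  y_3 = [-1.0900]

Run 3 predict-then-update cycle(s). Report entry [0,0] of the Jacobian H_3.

step 1: x^-=[-1.3633, 1.2900]  P^-=[0.6248 0.0624; 0.0624 0.4500]  H_jac=[-0.7264 0.6873]  S=[0.9799]  K=[-0.4194; 0.2694]  nu=[0.4931]  x^+=[-1.5701, 1.4228]  P^+=[0.4525 0.1731; 0.1731 0.3789]
step 2: x^-=[-1.2428, 1.4228]  P^-=[0.7721 0.2582; 0.2582 0.5489]  H_jac=[-0.6579 0.7531]  S=[0.8896]  K=[-0.3524; 0.2737]  nu=[-2.2792]  x^+=[-0.4397, 0.7990]  P^+=[0.6617 0.3440; 0.3440 0.4822]
step 3: x^-=[-0.2560, 0.7990]  P^-=[1.0655 0.4530; 0.4530 0.6522]  H_jac=[-0.3051 0.9523]  S=[0.9275]  K=[0.1146; 0.5207]  nu=[-1.9290]  x^+=[-0.4771, -0.2055]  P^+=[1.0533 0.3976; 0.3976 0.4008]

H_jac[0,0] = -0.3051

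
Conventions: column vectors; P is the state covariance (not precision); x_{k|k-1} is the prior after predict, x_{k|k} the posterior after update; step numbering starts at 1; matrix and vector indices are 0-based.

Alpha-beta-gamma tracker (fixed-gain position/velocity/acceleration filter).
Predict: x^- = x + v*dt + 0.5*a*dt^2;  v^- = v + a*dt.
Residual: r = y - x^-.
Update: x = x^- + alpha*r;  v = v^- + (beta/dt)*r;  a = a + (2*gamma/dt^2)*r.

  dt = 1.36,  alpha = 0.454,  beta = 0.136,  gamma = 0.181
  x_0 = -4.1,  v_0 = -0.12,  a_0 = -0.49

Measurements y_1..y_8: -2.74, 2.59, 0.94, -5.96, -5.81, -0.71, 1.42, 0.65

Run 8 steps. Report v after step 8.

step 1: x_pred=-4.7164  r=1.9764  x^+=-3.8191  v^+=-0.5888  a^+=-0.1032
step 2: x_pred=-4.7152  r=7.3052  x^+=-1.3987  v^+=0.0014  a^+=1.3266
step 3: x_pred=-0.1699  r=1.1099  x^+=0.3340  v^+=1.9166  a^+=1.5438
step 4: x_pred=4.3682  r=-10.3282  x^+=-0.3208  v^+=2.9833  a^+=-0.4776
step 5: x_pred=3.2948  r=-9.1048  x^+=-0.8388  v^+=1.4233  a^+=-2.2596
step 6: x_pred=-0.9928  r=0.2828  x^+=-0.8644  v^+=-1.6215  a^+=-2.2042
step 7: x_pred=-5.1081  r=6.5281  x^+=-2.1443  v^+=-3.9664  a^+=-0.9266
step 8: x_pred=-8.3956  r=9.0456  x^+=-4.2889  v^+=-4.3220  a^+=0.8438

v_post = -4.3220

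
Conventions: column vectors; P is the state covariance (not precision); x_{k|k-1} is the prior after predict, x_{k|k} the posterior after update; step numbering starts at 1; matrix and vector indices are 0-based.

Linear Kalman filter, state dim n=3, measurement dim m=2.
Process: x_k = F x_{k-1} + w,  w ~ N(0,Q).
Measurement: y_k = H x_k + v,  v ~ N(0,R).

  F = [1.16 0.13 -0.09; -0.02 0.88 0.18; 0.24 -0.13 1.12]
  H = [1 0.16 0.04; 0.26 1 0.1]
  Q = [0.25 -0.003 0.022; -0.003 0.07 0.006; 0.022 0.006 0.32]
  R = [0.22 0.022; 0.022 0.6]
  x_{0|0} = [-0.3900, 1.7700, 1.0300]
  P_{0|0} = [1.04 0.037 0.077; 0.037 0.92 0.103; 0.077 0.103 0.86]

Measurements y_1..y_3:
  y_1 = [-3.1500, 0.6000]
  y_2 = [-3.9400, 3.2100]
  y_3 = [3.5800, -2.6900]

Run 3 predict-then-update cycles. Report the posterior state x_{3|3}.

x_post = [1.1731, 0.3408, -4.6386]

step 1: x^-=[-0.3150, 1.7508, 0.8299]  P^-=[1.6646 0.1123 0.3195; 0.1123 0.8415 0.1778; 0.3195 0.1778 1.4833]  S=[1.9723 0.7576; 0.7576 1.6794]  K=[0.8801 -0.0534; -0.0900 0.5696; 0.1366 0.1820]  nu=[-3.1483, -1.1519]  x^+=[-3.0243, 1.3779, 0.1903]  P^+=[0.2033 -0.0638 -0.0171; -0.0638 0.3583 -0.0187; -0.0171 -0.0187 1.3532]
step 2: x^-=[-3.3462, 1.3073, -0.6918]  P^-=[0.5254 -0.0562 -0.0810; -0.0562 0.3878 0.2049; -0.0810 0.2049 2.0355]  S=[0.7367 0.1728; 0.1728 1.0512]  K=[0.7077 -0.0475; -0.0715 0.3863; -0.0430 0.3756]  nu=[-0.7753, 2.8419]  x^+=[-4.0300, 2.4605, 0.4089]  P^+=[0.1657 -0.0474 -0.0861; -0.0474 0.2368 0.0576; -0.0861 0.0576 1.8914]
step 3: x^-=[-4.3917, 2.3194, -0.8291]  P^-=[0.4946 -0.0800 -0.2218; -0.0800 0.3352 0.4030; -0.2218 0.4030 2.6461]  S=[0.6892 0.1295; 0.1295 1.0226]  K=[0.6979 -0.0626; -0.0821 0.3573; -0.1913 0.6207]  nu=[7.6338, -3.7847]  x^+=[1.1731, 0.3408, -4.6386]  P^+=[0.1662 -0.0507 -0.1477; -0.0507 0.2077 0.1808; -0.1477 0.1808 2.2577]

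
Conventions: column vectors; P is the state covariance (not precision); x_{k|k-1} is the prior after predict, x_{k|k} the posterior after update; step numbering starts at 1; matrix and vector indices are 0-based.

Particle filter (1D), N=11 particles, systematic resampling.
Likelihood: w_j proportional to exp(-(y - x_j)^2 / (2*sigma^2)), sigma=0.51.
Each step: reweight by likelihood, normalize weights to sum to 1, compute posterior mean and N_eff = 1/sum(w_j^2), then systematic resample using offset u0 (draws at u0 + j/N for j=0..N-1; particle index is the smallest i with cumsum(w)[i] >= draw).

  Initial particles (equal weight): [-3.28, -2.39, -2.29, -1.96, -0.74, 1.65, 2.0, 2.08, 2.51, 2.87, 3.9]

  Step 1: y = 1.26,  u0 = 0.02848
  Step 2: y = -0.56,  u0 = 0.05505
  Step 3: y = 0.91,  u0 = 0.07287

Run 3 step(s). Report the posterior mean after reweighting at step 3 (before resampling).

post_mean = 1.6500

step 1: w=[0.0000, 0.0000, 0.0000, 0.0000, 0.0003, 0.5231, 0.2446, 0.1924, 0.0348, 0.0048, 0.0000]  mean=1.8533  Neff=2.6901  idx=[5, 5, 5, 5, 5, 5, 6, 6, 6, 7, 7]
step 2: w=[0.1624, 0.1624, 0.1624, 0.1624, 0.1624, 0.1624, 0.0066, 0.0066, 0.0066, 0.0029, 0.0029]  mean=1.6594  Neff=6.3132  idx=[0, 0, 1, 2, 2, 3, 3, 4, 4, 5, 5]
step 3: w=[0.0909, 0.0909, 0.0909, 0.0909, 0.0909, 0.0909, 0.0909, 0.0909, 0.0909, 0.0909, 0.0909]  mean=1.6500  Neff=11.0000  idx=[0, 1, 2, 3, 4, 5, 6, 7, 8, 9, 10]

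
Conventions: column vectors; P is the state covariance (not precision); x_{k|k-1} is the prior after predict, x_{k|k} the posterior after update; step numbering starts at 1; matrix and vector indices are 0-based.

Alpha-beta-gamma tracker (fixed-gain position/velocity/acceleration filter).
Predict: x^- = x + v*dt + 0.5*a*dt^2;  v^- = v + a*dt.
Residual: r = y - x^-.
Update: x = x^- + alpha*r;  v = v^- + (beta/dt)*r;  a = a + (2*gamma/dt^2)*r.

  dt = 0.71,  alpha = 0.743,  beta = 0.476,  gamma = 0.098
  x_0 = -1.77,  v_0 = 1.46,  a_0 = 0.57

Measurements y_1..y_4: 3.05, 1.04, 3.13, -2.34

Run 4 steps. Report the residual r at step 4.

step 1: x_pred=-0.5897  r=3.6397  x^+=2.1146  v^+=4.3049  a^+=1.9852
step 2: x_pred=5.6714  r=-4.6314  x^+=2.2303  v^+=2.6093  a^+=0.1844
step 3: x_pred=4.1294  r=-0.9994  x^+=3.3868  v^+=2.0703  a^+=-0.2041
step 4: x_pred=4.8053  r=-7.1453  x^+=-0.5037  v^+=-2.8650  a^+=-2.9823

resid = -7.1453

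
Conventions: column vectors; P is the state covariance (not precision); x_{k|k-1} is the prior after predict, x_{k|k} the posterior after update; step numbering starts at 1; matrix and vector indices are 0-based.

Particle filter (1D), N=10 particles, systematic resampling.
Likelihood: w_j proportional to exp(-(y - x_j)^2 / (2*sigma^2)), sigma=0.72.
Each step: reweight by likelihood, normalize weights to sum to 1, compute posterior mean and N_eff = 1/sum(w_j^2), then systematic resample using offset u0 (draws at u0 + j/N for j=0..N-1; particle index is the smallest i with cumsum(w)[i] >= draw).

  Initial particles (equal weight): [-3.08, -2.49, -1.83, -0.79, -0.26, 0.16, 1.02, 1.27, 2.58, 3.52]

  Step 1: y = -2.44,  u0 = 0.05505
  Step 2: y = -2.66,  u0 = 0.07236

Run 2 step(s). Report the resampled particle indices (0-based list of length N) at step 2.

step 1: w=[0.2745, 0.4066, 0.2846, 0.0295, 0.0042, 0.0006, 0.0000, 0.0000, 0.0000, 0.0000]  mean=-2.4031  Neff=3.1001  idx=[0, 0, 0, 1, 1, 1, 1, 2, 2, 2]
step 2: w=[0.1059, 0.1059, 0.1059, 0.1221, 0.1221, 0.1221, 0.1221, 0.0646, 0.0646, 0.0646]  mean=-2.5495  Neff=9.4502  idx=[0, 1, 2, 3, 4, 5, 5, 6, 8, 9]

resampled_idx = [0, 1, 2, 3, 4, 5, 5, 6, 8, 9]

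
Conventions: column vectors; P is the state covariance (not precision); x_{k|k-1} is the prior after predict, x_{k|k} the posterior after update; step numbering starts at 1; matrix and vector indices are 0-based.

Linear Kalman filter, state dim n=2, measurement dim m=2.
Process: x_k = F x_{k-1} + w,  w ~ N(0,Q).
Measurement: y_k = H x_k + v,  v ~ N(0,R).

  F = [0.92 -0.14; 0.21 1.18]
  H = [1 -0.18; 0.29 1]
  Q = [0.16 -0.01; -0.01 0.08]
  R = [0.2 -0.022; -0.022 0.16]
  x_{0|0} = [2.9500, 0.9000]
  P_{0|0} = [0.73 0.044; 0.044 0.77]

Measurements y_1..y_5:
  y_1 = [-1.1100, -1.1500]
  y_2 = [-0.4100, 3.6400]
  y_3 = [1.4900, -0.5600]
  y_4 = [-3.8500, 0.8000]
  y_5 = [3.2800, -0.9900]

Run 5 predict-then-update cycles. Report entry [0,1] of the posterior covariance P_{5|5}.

P_post[0,1] = -0.0195

step 1: x^-=[2.5880, 1.6815]  P^-=[0.7816 0.0503; 0.0503 1.2061]  S=[1.0026 0.0352; 0.0352 1.4611]  K=[0.7646 0.1711; -0.1959 0.8402]  nu=[-3.3953, -3.5820]  x^+=[-0.6209, -0.6631]  P^+=[0.1436 -0.0311; -0.0311 0.1478]
step 2: x^-=[-0.4784, -0.9128]  P^-=[0.2924 -0.0395; -0.0395 0.2767]  S=[0.5156 -0.0244; -0.0244 0.4384]  K=[0.5874 0.1361; -0.1449 0.5970]  nu=[-0.0959, 4.6916]  x^+=[0.1038, 1.9017]  P^+=[0.1103 -0.0231; -0.0231 0.1054]
step 3: x^-=[-0.1708, 2.2658]  P^-=[0.2614 -0.0305; -0.0305 0.2202]  S=[0.4795 -0.0148; -0.0148 0.3844]  K=[0.5609 0.1393; -0.1296 0.5447]  nu=[2.0686, -2.7763]  x^+=[0.6027, 0.4856]  P^+=[0.1054 -0.0206; -0.0206 0.0960]
step 4: x^-=[0.4865, 0.6996]  P^-=[0.2564 -0.0273; -0.0273 0.2081]  S=[0.4730 -0.0109; -0.0109 0.3738]  K=[0.5558 0.1422; -0.1245 0.5318]  nu=[-4.2106, -0.0407]  x^+=[-1.8595, 1.2023]  P^+=[0.1045 -0.0198; -0.0198 0.0936]
step 5: x^-=[-1.8790, 1.0283]  P^-=[0.2553 -0.0262; -0.0262 0.2051]  S=[0.4714 -0.0096; -0.0096 0.3714]  K=[0.5546 0.1434; -0.1230 0.5286]  nu=[5.3441, -1.4734]  x^+=[0.8735, -0.4077]  P^+=[0.1043 -0.0195; -0.0195 0.0929]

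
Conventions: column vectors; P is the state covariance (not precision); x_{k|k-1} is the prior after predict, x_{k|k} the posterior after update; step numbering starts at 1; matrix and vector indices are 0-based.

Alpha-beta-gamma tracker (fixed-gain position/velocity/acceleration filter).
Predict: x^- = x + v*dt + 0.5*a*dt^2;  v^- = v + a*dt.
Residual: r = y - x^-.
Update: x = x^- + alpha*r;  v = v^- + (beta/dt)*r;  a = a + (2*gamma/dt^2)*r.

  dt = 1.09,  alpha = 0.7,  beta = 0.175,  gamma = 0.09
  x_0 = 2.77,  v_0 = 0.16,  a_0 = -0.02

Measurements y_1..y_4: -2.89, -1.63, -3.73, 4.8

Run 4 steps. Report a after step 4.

a_post = 1.0688

step 1: x_pred=2.9325  r=-5.8225  x^+=-1.1432  v^+=-0.7966  a^+=-0.9021
step 2: x_pred=-2.5475  r=0.9175  x^+=-1.9052  v^+=-1.6326  a^+=-0.7631
step 3: x_pred=-4.1381  r=0.4081  x^+=-3.8524  v^+=-2.3989  a^+=-0.7013
step 4: x_pred=-6.8839  r=11.6839  x^+=1.2948  v^+=-1.2875  a^+=1.0688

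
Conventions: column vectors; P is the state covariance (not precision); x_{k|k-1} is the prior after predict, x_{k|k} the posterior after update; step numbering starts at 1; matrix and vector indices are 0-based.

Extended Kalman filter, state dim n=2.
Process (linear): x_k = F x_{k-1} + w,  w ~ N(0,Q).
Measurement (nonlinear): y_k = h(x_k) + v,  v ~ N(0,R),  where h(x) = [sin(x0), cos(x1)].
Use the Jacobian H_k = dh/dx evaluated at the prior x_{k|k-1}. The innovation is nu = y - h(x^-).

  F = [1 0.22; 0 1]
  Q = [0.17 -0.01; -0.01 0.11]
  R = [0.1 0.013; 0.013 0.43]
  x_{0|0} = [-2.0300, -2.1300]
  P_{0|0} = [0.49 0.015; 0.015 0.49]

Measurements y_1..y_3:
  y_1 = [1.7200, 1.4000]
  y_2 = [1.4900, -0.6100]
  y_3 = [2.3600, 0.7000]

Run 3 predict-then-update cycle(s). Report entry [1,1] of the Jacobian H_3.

step 1: x^-=[-2.4986, -2.1300]  P^-=[0.6903 0.1128; 0.1128 0.6000]  H_jac=[-0.8003 0.0000; 0.0000 0.8477]  S=[0.5421 -0.0635; -0.0635 0.8611]  K=[-1.0148 0.0362; -0.0982 0.5834]  nu=[2.3196, 1.9305]  x^+=[-4.7827, -1.2315]  P^+=[0.1262 0.0028; 0.0028 0.2944]
step 2: x^-=[-5.0536, -1.2315]  P^-=[0.3117 0.0576; 0.0576 0.4044]  H_jac=[0.3346 0.0000; 0.0000 0.9430]  S=[0.1349 0.0312; 0.0312 0.7896]  K=[0.7643 0.0386; 0.0315 0.4817]  nu=[0.5477, -0.9429]  x^+=[-4.6714, -1.6684]  P^+=[0.2299 0.0281; 0.0281 0.2201]
step 3: x^-=[-5.0385, -1.6684]  P^-=[0.4229 0.0666; 0.0666 0.3301]  H_jac=[0.3203 0.0000; 0.0000 0.9952]  S=[0.1434 0.0342; 0.0342 0.7570]  K=[0.9340 0.0453; 0.0456 0.4320]  nu=[1.4127, 0.7975]  x^+=[-3.6830, -1.2595]  P^+=[0.2934 0.0318; 0.0318 0.1872]

H_jac[1,1] = 0.9952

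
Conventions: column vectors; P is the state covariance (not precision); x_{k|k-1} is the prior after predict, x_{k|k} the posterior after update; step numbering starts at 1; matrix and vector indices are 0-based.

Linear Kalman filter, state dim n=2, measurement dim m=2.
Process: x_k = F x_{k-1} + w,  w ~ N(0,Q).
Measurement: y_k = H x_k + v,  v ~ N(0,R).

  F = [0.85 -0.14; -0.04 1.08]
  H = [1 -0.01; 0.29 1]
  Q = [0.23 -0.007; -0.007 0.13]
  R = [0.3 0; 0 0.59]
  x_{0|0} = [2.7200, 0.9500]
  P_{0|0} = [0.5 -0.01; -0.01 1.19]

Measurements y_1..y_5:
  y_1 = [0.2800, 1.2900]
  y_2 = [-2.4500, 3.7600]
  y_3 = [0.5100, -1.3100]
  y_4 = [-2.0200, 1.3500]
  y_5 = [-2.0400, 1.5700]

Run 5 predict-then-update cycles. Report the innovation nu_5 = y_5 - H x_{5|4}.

innov = [-0.7050, 0.2235]

step 1: x^-=[2.1790, 0.9172]  P^-=[0.6170 -0.2132; -0.2132 1.5197]  S=[0.9214 -0.0488; -0.0488 2.0379]  K=[0.6719 -0.0007; -0.2102 0.7103]  nu=[-1.8898, -0.2591]  x^+=[0.9094, 1.1304]  P^+=[0.2010 -0.0587; -0.0587 0.4361]
step 2: x^-=[0.6148, 1.1845]  P^-=[0.3977 -0.1340; -0.1340 0.6441]  S=[0.7005 -0.0247; -0.0247 1.1898]  K=[0.5696 -0.0038; -0.1827 0.5049]  nu=[-3.0529, 2.3973]  x^+=[-1.1333, 2.9525]  P^+=[0.1704 -0.0517; -0.0517 0.3129]
step 3: x^-=[-1.3767, 3.2340]  P^-=[0.3715 -0.1078; -0.1078 0.4997]  S=[0.6737 -0.0048; -0.0048 1.0584]  K=[0.5531 0.0024; -0.1643 0.4418]  nu=[1.9190, -4.1448]  x^+=[-0.3254, 1.0874]  P^+=[0.1655 -0.0466; -0.0466 0.2742]
step 4: x^-=[-0.4288, 1.1874]  P^-=[0.3660 -0.0971; -0.0971 0.4541]  S=[0.6680 0.0048; 0.0048 1.0186]  K=[0.5493 0.0063; -0.1551 0.4189]  nu=[-1.5793, 0.2869]  x^+=[-1.2945, 1.5526]  P^+=[0.1644 -0.0439; -0.0439 0.2599]
step 5: x^-=[-1.3177, 1.7286]  P^-=[0.3643 -0.0925; -0.0925 0.4372]  S=[0.6662 0.0091; 0.0091 1.0042]  K=[0.5481 0.0082; -0.1510 0.4100]  nu=[-0.7050, 0.2235]  x^+=[-1.7023, 1.9267]  P^+=[0.1640 -0.0427; -0.0427 0.2543]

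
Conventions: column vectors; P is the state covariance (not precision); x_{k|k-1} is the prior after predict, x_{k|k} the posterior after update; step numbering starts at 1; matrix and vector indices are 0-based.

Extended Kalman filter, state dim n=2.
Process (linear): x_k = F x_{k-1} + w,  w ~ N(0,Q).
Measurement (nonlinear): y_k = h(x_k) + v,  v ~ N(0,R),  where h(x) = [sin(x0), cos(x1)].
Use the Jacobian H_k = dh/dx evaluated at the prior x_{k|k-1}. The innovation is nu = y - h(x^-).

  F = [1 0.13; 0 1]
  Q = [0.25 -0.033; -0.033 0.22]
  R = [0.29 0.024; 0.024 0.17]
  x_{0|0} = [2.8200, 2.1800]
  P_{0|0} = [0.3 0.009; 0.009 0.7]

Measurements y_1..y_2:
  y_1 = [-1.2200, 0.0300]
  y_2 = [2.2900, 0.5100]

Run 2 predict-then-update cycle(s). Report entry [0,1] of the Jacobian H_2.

step 1: x^-=[3.1034, 2.1800]  P^-=[0.5642 0.0670; 0.0670 0.9200]  H_jac=[-0.9993 0.0000; 0.0000 -0.8201]  S=[0.8533 0.0789; 0.0789 0.7888]  K=[-0.6603 -0.0036; 0.0101 -0.9576]  nu=[-1.2582, 0.6022]  x^+=[3.9320, 1.5907]  P^+=[0.1917 0.0201; 0.0201 0.1982]
step 2: x^-=[4.1388, 1.5907]  P^-=[0.4503 0.0128; 0.0128 0.4182]  H_jac=[-0.5426 0.0000; 0.0000 -0.9998]  S=[0.4226 0.0310; 0.0310 0.5880]  K=[-0.5788 0.0087; 0.0358 -0.7129]  nu=[3.1300, 0.5299]  x^+=[2.3316, 1.3248]  P^+=[0.3090 0.0124; 0.0124 0.1204]

H_jac[0,1] = 0.0000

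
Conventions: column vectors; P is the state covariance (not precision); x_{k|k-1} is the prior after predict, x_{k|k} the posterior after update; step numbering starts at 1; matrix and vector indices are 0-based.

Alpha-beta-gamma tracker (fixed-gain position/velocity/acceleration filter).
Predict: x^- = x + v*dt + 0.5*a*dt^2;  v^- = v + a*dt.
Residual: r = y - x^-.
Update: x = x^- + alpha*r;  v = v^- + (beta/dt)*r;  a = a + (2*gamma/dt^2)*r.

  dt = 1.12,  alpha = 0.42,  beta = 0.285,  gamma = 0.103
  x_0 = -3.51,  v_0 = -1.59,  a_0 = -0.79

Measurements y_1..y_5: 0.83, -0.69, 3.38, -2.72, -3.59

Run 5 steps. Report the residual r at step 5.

step 1: x_pred=-5.7863  r=6.6163  x^+=-3.0074  v^+=-0.7912  a^+=0.2965
step 2: x_pred=-3.7076  r=3.0176  x^+=-2.4402  v^+=0.3088  a^+=0.7921
step 3: x_pred=-1.5975  r=4.9775  x^+=0.4930  v^+=2.4626  a^+=1.6095
step 4: x_pred=4.2606  r=-6.9806  x^+=1.3287  v^+=2.4889  a^+=0.4632
step 5: x_pred=4.4068  r=-7.9968  x^+=1.0481  v^+=0.9727  a^+=-0.8501

resid = -7.9968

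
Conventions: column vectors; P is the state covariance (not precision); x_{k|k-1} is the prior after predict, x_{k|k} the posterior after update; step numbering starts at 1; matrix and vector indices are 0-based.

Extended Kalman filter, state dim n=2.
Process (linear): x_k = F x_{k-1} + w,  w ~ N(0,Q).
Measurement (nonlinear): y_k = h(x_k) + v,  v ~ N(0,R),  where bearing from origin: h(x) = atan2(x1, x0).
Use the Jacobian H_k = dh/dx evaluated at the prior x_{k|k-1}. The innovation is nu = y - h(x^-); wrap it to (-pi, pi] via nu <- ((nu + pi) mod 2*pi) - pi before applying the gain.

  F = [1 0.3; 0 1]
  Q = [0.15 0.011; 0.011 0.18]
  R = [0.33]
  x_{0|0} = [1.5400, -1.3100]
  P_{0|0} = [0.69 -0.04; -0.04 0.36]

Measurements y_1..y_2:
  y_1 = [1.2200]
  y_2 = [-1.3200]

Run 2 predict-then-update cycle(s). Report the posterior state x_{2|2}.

step 1: x^-=[1.1470, -1.3100]  P^-=[0.8484 0.0790; 0.0790 0.5400]  H_jac=[0.4321 0.3783]  S=[0.5915]  K=[0.6703; 0.4031]  nu=[2.0716]  x^+=[2.5356, -0.4750]  P^+=[0.5827 -0.0808; -0.0808 0.4439]
step 2: x^-=[2.3931, -0.4750]  P^-=[0.7241 0.0634; 0.0634 0.6239]  H_jac=[0.0798 0.4020]  S=[0.4395]  K=[0.1894; 0.5822]  nu=[-1.1241]  x^+=[2.1802, -1.1294]  P^+=[0.7083 0.0149; 0.0149 0.4749]

x_post = [2.1802, -1.1294]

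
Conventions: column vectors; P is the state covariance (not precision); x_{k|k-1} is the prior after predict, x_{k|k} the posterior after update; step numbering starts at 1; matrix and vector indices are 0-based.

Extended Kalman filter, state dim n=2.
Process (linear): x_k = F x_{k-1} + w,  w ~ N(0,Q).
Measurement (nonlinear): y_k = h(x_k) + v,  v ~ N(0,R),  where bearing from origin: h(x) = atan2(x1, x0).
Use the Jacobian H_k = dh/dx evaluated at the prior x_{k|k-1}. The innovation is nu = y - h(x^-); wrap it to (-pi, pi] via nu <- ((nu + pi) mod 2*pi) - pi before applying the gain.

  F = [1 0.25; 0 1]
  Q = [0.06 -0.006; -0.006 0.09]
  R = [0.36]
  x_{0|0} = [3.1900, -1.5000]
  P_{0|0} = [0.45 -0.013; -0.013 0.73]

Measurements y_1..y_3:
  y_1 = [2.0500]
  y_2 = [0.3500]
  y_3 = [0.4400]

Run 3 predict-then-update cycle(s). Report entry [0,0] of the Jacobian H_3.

step 1: x^-=[2.8150, -1.5000]  P^-=[0.5491 0.1635; 0.1635 0.8200]  H_jac=[0.1474 0.2767]  S=[0.4480]  K=[0.2817; 0.5602]  nu=[2.5396]  x^+=[3.5303, -0.0774]  P^+=[0.5136 0.0928; 0.0928 0.6794]
step 2: x^-=[3.5109, -0.0774]  P^-=[0.6624 0.2567; 0.2567 0.7694]  H_jac=[0.0063 0.2847]  S=[0.4233]  K=[0.1824; 0.5213]  nu=[0.3720]  x^+=[3.5788, 0.1165]  P^+=[0.6484 0.2164; 0.2164 0.6544]
step 3: x^-=[3.6079, 0.1165]  P^-=[0.8575 0.3740; 0.3740 0.7444]  H_jac=[-0.0089 0.2769]  S=[0.4153]  K=[0.2309; 0.4882]  nu=[0.4077]  x^+=[3.7021, 0.3156]  P^+=[0.8353 0.3272; 0.3272 0.6454]

H_jac[0,0] = -0.0089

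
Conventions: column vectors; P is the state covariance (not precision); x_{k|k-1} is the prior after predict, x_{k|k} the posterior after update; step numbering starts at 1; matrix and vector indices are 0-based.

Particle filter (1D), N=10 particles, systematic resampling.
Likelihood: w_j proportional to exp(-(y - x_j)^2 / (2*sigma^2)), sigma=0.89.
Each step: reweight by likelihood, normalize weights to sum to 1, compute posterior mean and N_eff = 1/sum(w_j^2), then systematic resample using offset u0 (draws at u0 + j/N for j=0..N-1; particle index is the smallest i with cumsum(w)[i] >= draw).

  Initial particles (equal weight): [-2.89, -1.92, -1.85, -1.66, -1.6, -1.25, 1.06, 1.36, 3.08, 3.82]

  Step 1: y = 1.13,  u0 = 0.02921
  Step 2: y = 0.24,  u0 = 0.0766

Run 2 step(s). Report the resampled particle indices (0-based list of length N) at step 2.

resampled_idx = [0, 1, 2, 3, 4, 4, 6, 7, 8, 9]

step 1: w=[0.0000, 0.0013, 0.0017, 0.0035, 0.0043, 0.0132, 0.4711, 0.4571, 0.0429, 0.0049]  mean=1.2367  Neff=2.3099  idx=[6, 6, 6, 6, 6, 7, 7, 7, 7, 7]
step 2: w=[0.1182, 0.1182, 0.1182, 0.1182, 0.1182, 0.0818, 0.0818, 0.0818, 0.0818, 0.0818]  mean=1.1828  Neff=9.6806  idx=[0, 1, 2, 3, 4, 4, 6, 7, 8, 9]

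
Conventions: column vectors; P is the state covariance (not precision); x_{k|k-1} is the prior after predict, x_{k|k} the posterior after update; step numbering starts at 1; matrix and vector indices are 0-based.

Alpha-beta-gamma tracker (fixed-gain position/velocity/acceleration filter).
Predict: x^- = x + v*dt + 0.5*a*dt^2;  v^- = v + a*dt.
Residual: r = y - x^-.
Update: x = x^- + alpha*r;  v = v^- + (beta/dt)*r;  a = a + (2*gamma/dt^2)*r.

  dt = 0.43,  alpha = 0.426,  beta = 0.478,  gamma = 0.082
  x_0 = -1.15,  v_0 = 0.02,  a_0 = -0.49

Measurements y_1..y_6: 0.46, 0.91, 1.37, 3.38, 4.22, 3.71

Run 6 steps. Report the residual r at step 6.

step 1: x_pred=-1.1867  r=1.6467  x^+=-0.4852  v^+=1.6398  a^+=0.9706
step 2: x_pred=0.3096  r=0.6004  x^+=0.5654  v^+=2.7245  a^+=1.5031
step 3: x_pred=1.8759  r=-0.5059  x^+=1.6604  v^+=2.8085  a^+=1.0543
step 4: x_pred=2.9655  r=0.4145  x^+=3.1421  v^+=3.7226  a^+=1.4220
step 5: x_pred=4.8743  r=-0.6543  x^+=4.5955  v^+=3.6068  a^+=0.8417
step 6: x_pred=6.2243  r=-2.5143  x^+=5.1532  v^+=1.1738  a^+=-1.3884

resid = -2.5143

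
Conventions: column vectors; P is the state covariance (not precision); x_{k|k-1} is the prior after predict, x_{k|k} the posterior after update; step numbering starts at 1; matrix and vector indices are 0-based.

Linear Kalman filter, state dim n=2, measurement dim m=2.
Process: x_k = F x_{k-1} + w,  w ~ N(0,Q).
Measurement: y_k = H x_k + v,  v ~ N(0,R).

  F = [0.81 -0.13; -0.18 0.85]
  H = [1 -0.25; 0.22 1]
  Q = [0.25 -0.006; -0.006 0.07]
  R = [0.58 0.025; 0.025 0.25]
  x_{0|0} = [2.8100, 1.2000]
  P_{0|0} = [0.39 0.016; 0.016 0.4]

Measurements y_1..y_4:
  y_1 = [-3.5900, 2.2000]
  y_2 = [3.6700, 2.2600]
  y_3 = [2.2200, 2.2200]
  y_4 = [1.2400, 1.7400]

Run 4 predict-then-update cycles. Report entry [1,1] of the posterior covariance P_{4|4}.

step 1: x^-=[2.1201, 0.5142]  P^-=[0.5093 -0.0957; -0.0957 0.3667]  S=[1.1600 -0.0451; -0.0451 0.5993]  K=[0.4620 0.0620; -0.1395 0.5663]  nu=[-5.5816, 1.2194]  x^+=[-0.3832, 1.9835]  P^+=[0.2619 -0.0306; -0.0306 0.1448]
step 2: x^-=[-0.5682, 1.7549]  P^-=[0.4307 -0.0819; -0.0819 0.1925]  S=[1.0637 -0.0058; -0.0058 0.4273]  K=[0.4244 0.0358; -0.1201 0.4067]  nu=[4.6769, 0.6301]  x^+=[1.4391, 1.4497]  P^+=[0.2388 -0.0330; -0.0330 0.1059]
step 3: x^-=[0.9772, 0.9732]  P^-=[0.4154 -0.0760; -0.0760 0.1644]  S=[1.0437 0.0035; 0.0035 0.4010]  K=[0.4161 0.0348; -0.1134 0.3691]  nu=[1.4861, 1.0318]  x^+=[1.6314, 1.1855]  P^+=[0.2341 -0.0324; -0.0324 0.0966]
step 4: x^-=[1.1673, 0.7140]  P^-=[0.4121 -0.0739; -0.0739 0.1573]  S=[1.0388 0.0065; 0.0065 0.3947]  K=[0.4142 0.0357; -0.1112 0.3591]  nu=[0.2512, 0.7691]  x^+=[1.2988, 0.9623]  P^+=[0.2331 -0.0320; -0.0320 0.0940]

P_post[1,1] = 0.0940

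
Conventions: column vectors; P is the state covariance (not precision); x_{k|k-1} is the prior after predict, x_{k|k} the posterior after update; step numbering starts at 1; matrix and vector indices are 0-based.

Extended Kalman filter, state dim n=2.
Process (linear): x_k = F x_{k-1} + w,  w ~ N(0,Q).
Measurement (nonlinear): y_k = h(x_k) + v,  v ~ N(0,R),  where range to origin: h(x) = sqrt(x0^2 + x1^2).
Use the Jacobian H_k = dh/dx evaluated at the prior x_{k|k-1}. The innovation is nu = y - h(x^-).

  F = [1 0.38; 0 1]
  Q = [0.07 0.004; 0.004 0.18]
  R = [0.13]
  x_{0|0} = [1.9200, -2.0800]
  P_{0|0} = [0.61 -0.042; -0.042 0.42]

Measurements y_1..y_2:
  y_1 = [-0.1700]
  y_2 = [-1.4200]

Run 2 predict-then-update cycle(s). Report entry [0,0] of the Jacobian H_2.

step 1: x^-=[1.1296, -2.0800]  P^-=[0.7087 0.1216; 0.1216 0.6000]  H_jac=[0.4772 -0.8788]  S=[0.6528]  K=[0.3545; -0.7188]  nu=[-2.5369]  x^+=[0.2304, -0.2564]  P^+=[0.6267 0.2879; 0.2879 0.2627]
step 2: x^-=[0.1330, -0.2564]  P^-=[0.9535 0.3917; 0.3917 0.4427]  H_jac=[0.4604 -0.8877]  S=[0.3608]  K=[0.2528; -0.5894]  nu=[-1.7088]  x^+=[-0.2990, 0.7509]  P^+=[0.9304 0.4455; 0.4455 0.3174]

H_jac[0,0] = 0.4604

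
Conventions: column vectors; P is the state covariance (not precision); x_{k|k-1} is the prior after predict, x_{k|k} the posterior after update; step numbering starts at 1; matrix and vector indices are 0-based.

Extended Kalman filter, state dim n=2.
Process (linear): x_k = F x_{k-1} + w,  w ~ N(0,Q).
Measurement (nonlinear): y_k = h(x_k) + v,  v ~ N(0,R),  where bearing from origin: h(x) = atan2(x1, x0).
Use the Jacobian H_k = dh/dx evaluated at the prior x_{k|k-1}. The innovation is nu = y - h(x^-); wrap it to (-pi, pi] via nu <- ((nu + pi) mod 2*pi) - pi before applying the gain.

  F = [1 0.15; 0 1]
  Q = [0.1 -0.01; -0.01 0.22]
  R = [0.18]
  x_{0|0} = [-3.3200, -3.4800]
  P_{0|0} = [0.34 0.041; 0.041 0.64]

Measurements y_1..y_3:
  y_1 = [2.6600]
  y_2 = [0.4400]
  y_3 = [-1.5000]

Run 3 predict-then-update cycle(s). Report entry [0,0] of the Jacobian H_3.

step 1: x^-=[-3.8420, -3.4800]  P^-=[0.4667 0.1270; 0.1270 0.8600]  H_jac=[0.1295 -0.1430]  S=[0.2007]  K=[0.2107; -0.5307]  nu=[-1.2176]  x^+=[-4.0985, -2.8338]  P^+=[0.4578 0.1494; 0.1494 0.8035]
step 2: x^-=[-4.5236, -2.8338]  P^-=[0.6207 0.2600; 0.2600 1.0235]  H_jac=[0.0995 -0.1588]  S=[0.2037]  K=[0.1004; -0.6707]  nu=[3.0219]  x^+=[-4.2201, -4.8605]  P^+=[0.6186 0.2737; 0.2737 0.9318]
step 3: x^-=[-4.9492, -4.8605]  P^-=[0.8217 0.4035; 0.4035 1.1518]  H_jac=[0.1010 -0.1029]  S=[0.1922]  K=[0.2160; -0.4044]  nu=[0.8652]  x^+=[-4.7623, -5.2104]  P^+=[0.8128 0.4202; 0.4202 1.1204]

H_jac[0,0] = 0.1010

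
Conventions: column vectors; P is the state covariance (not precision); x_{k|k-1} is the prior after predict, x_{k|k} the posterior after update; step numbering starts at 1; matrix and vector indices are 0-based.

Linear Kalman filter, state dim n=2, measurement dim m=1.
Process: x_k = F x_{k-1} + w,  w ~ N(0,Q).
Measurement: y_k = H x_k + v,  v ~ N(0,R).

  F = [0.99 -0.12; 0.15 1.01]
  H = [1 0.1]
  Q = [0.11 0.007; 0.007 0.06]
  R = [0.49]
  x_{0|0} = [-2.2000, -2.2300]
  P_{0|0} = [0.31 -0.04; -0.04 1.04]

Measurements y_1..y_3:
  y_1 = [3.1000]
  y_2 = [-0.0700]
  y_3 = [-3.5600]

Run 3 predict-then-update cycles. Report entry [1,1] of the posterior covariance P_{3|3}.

step 1: x^-=[-1.9104, -2.5823]  P^-=[0.4383 -0.1123; -0.1123 1.1158]  S=[0.9170]  K=[0.4657; -0.0008]  nu=[5.2686]  x^+=[0.5434, -2.5864]  P^+=[0.2394 -0.1120; -0.1120 1.1158]
step 2: x^-=[0.8483, -2.5308]  P^-=[0.3873 -0.2026; -0.2026 1.1696]  S=[0.8485]  K=[0.4326; -0.1009]  nu=[-0.6652]  x^+=[0.5605, -2.4636]  P^+=[0.2285 -0.1656; -0.1656 1.1610]
step 3: x^-=[0.8506, -2.4042]  P^-=[0.3900 -0.2623; -0.2623 1.1993]  S=[0.8396]  K=[0.4333; -0.1696]  nu=[-4.1701]  x^+=[-0.9565, -1.6968]  P^+=[0.2324 -0.2006; -0.2006 1.1752]

P_post[1,1] = 1.1752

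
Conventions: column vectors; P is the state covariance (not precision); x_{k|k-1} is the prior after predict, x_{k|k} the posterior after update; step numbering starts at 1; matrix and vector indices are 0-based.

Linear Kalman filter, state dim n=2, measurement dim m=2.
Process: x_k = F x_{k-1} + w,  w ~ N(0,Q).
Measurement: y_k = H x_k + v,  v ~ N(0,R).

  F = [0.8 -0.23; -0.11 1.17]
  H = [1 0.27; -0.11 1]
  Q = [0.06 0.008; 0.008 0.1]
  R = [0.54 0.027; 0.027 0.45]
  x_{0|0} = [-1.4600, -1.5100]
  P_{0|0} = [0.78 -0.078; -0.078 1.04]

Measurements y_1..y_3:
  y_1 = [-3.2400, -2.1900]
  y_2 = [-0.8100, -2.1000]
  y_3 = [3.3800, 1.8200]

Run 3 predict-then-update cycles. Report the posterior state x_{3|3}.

step 1: x^-=[-0.8207, -1.6061]  P^-=[0.6429 -0.4155; -0.4155 1.5532]  S=[1.0718 -0.0275; -0.0275 2.1024]  K=[0.4894 -0.2249; 0.0231 0.7608]  nu=[-1.9857, -0.6742]  x^+=[-1.6409, -2.1650]  P^+=[0.2738 -0.0579; -0.0579 0.3366]
step 2: x^-=[-0.8148, -2.3525]  P^-=[0.2744 -0.1623; -0.1623 0.5790]  S=[0.7689 -0.0043; -0.0043 1.0680]  K=[0.2988 -0.1790; -0.0046 0.5588]  nu=[0.6400, 0.1629]  x^+=[-0.6527, -2.2644]  P^+=[0.1710 -0.0537; -0.0537 0.2454]
step 3: x^-=[-0.0014, -2.5776]  P^-=[0.2022 -0.1247; -0.1247 0.4519]  S=[0.7078 0.0058; 0.0058 0.9318]  K=[0.2394 -0.1592; -0.0079 0.4997]  nu=[4.0773, 4.3975]  x^+=[0.2747, -0.4121]  P^+=[0.1385 -0.0499; -0.0499 0.2192]

x_post = [0.2747, -0.4121]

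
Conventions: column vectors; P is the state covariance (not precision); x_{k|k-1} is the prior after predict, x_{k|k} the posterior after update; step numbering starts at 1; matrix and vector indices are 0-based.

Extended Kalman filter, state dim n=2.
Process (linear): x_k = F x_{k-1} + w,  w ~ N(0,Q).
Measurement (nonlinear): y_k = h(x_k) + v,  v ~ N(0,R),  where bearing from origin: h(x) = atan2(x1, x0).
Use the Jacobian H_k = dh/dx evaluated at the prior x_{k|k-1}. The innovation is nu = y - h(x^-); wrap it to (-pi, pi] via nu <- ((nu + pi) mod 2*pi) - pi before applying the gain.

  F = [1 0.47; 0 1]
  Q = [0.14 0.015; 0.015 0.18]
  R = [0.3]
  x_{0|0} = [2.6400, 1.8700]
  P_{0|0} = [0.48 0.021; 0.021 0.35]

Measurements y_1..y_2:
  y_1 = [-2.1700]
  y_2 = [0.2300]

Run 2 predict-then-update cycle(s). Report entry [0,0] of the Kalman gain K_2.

step 1: x^-=[3.5189, 1.8700]  P^-=[0.7171 0.2005; 0.2005 0.5300]  H_jac=[-0.1178 0.2216]  S=[0.3255]  K=[-0.1229; 0.2883]  nu=[-2.6585]  x^+=[3.8457, 1.1036]  P^+=[0.7121 0.2120; 0.2120 0.5029]
step 2: x^-=[4.3644, 1.1036]  P^-=[1.1626 0.4634; 0.4634 0.6829]  H_jac=[-0.0545 0.2154]  S=[0.3243]  K=[0.1125; 0.3758]  nu=[-0.0177]  x^+=[4.3624, 1.0970]  P^+=[1.1584 0.4497; 0.4497 0.6372]

K[0,0] = 0.1125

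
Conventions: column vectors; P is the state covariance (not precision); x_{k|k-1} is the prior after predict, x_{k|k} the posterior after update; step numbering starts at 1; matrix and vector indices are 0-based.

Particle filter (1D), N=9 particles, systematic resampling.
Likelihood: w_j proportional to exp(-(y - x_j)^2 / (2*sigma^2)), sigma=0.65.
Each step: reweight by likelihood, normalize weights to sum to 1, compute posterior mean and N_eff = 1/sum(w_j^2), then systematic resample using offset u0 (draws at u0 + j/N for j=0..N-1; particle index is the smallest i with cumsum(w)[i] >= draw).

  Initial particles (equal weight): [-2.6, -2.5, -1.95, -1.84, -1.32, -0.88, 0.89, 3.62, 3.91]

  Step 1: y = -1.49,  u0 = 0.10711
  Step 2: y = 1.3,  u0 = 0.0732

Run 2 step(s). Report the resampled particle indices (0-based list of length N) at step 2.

step 1: w=[0.0614, 0.0790, 0.2056, 0.2284, 0.2552, 0.1700, 0.0003, 0.0000, 0.0000]  mean=-1.6646  Neff=5.0377  idx=[1, 2, 2, 3, 3, 4, 4, 5, 5]
step 2: w=[0.0000, 0.0005, 0.0005, 0.0011, 0.0011, 0.0378, 0.0378, 0.4606, 0.4606]  mean=-0.9164  Neff=2.3410  idx=[6, 7, 7, 7, 7, 8, 8, 8, 8]

resampled_idx = [6, 7, 7, 7, 7, 8, 8, 8, 8]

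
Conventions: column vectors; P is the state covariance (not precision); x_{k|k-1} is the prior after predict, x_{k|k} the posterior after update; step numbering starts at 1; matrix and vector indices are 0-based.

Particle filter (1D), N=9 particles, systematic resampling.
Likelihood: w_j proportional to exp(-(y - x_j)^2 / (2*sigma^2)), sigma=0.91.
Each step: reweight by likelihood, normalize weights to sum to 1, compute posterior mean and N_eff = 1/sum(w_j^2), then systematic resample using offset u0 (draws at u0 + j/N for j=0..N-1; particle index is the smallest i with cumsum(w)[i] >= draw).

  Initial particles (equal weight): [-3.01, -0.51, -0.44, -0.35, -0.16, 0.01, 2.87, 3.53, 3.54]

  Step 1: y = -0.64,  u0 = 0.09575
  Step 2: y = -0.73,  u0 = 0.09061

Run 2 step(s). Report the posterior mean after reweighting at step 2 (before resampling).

post_mean = -0.3056

step 1: w=[0.0073, 0.2154, 0.2124, 0.2068, 0.1893, 0.1686, 0.0001, 0.0000, 0.0000]  mean=-0.3259  Neff=5.0351  idx=[1, 1, 2, 2, 3, 4, 4, 5, 5]
step 2: w=[0.1239, 0.1239, 0.1212, 0.1212, 0.1169, 0.1048, 0.1048, 0.0916, 0.0916]  mean=-0.3056  Neff=8.8879  idx=[0, 1, 2, 3, 4, 5, 6, 7, 8]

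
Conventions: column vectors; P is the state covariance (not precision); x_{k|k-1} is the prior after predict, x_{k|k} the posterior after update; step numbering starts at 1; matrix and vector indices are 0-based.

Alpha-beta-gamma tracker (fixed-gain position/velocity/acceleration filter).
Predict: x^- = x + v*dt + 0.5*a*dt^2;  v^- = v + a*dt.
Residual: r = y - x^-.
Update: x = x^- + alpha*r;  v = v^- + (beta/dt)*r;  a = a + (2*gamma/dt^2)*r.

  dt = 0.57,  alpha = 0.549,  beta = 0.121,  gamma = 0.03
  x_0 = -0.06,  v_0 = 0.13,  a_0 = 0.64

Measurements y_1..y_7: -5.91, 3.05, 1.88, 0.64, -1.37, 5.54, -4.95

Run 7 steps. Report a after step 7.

a_post = -0.8241

step 1: x_pred=0.1181  r=-6.0281  x^+=-3.1913  v^+=-0.7848  a^+=-0.4732
step 2: x_pred=-3.7156  r=6.7656  x^+=-0.0013  v^+=0.3816  a^+=0.7762
step 3: x_pred=0.3423  r=1.5377  x^+=1.1865  v^+=1.1505  a^+=1.0602
step 4: x_pred=2.0145  r=-1.3745  x^+=1.2599  v^+=1.4630  a^+=0.8063
step 5: x_pred=2.2248  r=-3.5948  x^+=0.2513  v^+=1.1595  a^+=0.1425
step 6: x_pred=0.9353  r=4.6047  x^+=3.4633  v^+=2.2182  a^+=0.9928
step 7: x_pred=4.8889  r=-9.8389  x^+=-0.5126  v^+=0.6955  a^+=-0.8241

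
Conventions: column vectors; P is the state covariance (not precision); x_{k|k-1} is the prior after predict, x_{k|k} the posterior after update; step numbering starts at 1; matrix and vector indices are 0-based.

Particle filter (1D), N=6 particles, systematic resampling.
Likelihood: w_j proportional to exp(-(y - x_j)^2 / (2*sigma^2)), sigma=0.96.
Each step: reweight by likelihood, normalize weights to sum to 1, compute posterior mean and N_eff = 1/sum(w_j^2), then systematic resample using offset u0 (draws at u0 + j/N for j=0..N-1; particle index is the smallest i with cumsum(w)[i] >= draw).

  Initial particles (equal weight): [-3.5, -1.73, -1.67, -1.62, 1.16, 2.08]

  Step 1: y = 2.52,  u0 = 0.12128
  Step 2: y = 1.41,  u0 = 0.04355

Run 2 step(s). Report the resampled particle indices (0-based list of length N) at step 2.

step 1: w=[0.0000, 0.0000, 0.0001, 0.0001, 0.2893, 0.7105]  mean=1.8132  Neff=1.6992  idx=[4, 4, 5, 5, 5, 5]
step 2: w=[0.1907, 0.1907, 0.1546, 0.1546, 0.1546, 0.1546]  mean=1.7291  Neff=5.9382  idx=[0, 1, 1, 3, 4, 5]

resampled_idx = [0, 1, 1, 3, 4, 5]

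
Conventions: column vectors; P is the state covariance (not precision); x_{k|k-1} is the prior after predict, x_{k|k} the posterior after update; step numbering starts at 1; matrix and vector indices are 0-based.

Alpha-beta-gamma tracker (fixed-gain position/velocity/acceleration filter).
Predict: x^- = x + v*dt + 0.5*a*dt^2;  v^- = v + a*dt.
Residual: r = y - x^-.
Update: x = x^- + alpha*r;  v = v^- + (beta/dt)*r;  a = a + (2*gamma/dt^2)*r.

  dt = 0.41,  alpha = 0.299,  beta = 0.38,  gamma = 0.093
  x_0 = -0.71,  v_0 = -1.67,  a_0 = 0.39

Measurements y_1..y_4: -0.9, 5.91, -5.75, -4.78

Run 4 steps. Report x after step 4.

step 1: x_pred=-1.3619  r=0.4619  x^+=-1.2238  v^+=-1.0820  a^+=0.9011
step 2: x_pred=-1.5917  r=7.5017  x^+=0.6513  v^+=6.2403  a^+=9.2016
step 3: x_pred=3.9832  r=-9.7332  x^+=1.0730  v^+=0.9919  a^+=-1.5681
step 4: x_pred=1.3479  r=-6.1279  x^+=-0.4844  v^+=-5.3305  a^+=-8.3484

x_post = -0.4844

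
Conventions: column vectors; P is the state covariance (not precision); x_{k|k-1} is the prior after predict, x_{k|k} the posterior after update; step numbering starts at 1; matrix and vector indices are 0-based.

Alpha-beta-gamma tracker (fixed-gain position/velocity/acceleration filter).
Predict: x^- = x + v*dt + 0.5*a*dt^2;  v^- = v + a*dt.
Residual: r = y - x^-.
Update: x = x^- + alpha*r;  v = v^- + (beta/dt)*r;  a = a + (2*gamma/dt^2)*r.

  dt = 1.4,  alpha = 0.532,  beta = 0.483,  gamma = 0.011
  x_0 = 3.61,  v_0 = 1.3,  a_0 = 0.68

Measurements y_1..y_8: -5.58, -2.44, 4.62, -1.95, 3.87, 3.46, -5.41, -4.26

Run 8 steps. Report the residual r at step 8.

resid = -2.3233

step 1: x_pred=6.0964  r=-11.6764  x^+=-0.1154  v^+=-1.7764  a^+=0.5489
step 2: x_pred=-2.0644  r=-0.3756  x^+=-2.2642  v^+=-1.1374  a^+=0.5447
step 3: x_pred=-3.3228  r=7.9428  x^+=0.9028  v^+=2.3654  a^+=0.6339
step 4: x_pred=4.8356  r=-6.7856  x^+=1.2257  v^+=0.9118  a^+=0.5577
step 5: x_pred=3.0488  r=0.8212  x^+=3.4857  v^+=1.9760  a^+=0.5669
step 6: x_pred=6.8076  r=-3.3476  x^+=5.0267  v^+=1.6147  a^+=0.5294
step 7: x_pred=7.8061  r=-13.2161  x^+=0.7751  v^+=-2.2037  a^+=0.3810
step 8: x_pred=-1.9367  r=-2.3233  x^+=-3.1727  v^+=-2.4718  a^+=0.3549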